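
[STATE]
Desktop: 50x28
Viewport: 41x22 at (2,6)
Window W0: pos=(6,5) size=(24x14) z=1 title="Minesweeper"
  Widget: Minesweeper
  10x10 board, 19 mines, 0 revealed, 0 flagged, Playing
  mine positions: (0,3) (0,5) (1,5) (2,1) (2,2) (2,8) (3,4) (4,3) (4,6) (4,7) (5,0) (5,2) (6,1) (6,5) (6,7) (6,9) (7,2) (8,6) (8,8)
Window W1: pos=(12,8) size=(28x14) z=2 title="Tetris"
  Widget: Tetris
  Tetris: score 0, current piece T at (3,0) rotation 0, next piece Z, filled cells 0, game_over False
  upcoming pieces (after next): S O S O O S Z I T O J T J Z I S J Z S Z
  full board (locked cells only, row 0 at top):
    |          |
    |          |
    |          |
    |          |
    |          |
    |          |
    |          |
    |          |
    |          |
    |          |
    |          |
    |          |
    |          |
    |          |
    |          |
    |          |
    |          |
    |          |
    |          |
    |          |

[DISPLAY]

    ┃ Minesweeper          ┃             
    ┠──────────────────────┨             
    ┃■■■■■┏━━━━━━━━━━━━━━━━━━━━━━━━━━┓   
    ┃■■■■■┃ Tetris                   ┃   
    ┃■■■■■┠──────────────────────────┨   
    ┃■■■■■┃          │Next:          ┃   
    ┃■■■■■┃          │▓▓             ┃   
    ┃■■■■■┃          │ ▓▓            ┃   
    ┃■■■■■┃          │               ┃   
    ┃■■■■■┃          │               ┃   
    ┃■■■■■┃          │               ┃   
    ┃■■■■■┃          │Score:         ┃   
    ┗━━━━━┃          │0              ┃   
          ┃          │               ┃   
          ┃          │               ┃   
          ┗━━━━━━━━━━━━━━━━━━━━━━━━━━┛   
                                         
                                         
                                         
                                         
                                         
                                         


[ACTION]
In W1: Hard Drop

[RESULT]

    ┃ Minesweeper          ┃             
    ┠──────────────────────┨             
    ┃■■■■■┏━━━━━━━━━━━━━━━━━━━━━━━━━━┓   
    ┃■■■■■┃ Tetris                   ┃   
    ┃■■■■■┠──────────────────────────┨   
    ┃■■■■■┃          │Next:          ┃   
    ┃■■■■■┃          │ ░░            ┃   
    ┃■■■■■┃          │░░             ┃   
    ┃■■■■■┃          │               ┃   
    ┃■■■■■┃          │               ┃   
    ┃■■■■■┃          │               ┃   
    ┃■■■■■┃          │Score:         ┃   
    ┗━━━━━┃          │0              ┃   
          ┃    ▒     │               ┃   
          ┃   ▒▒▒    │               ┃   
          ┗━━━━━━━━━━━━━━━━━━━━━━━━━━┛   
                                         
                                         
                                         
                                         
                                         
                                         


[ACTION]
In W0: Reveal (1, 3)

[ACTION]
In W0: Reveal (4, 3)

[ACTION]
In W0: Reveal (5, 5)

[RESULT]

    ┃ Minesweeper          ┃             
    ┠──────────────────────┨             
    ┃■■■✹■┏━━━━━━━━━━━━━━━━━━━━━━━━━━┓   
    ┃■■■2■┃ Tetris                   ┃   
    ┃■✹✹■■┠──────────────────────────┨   
    ┃■■■■✹┃          │Next:          ┃   
    ┃■■■✹■┃          │ ░░            ┃   
    ┃✹■✹■■┃          │░░             ┃   
    ┃■✹■■■┃          │               ┃   
    ┃■■✹■■┃          │               ┃   
    ┃■■■■■┃          │               ┃   
    ┃■■■■■┃          │Score:         ┃   
    ┗━━━━━┃          │0              ┃   
          ┃    ▒     │               ┃   
          ┃   ▒▒▒    │               ┃   
          ┗━━━━━━━━━━━━━━━━━━━━━━━━━━┛   
                                         
                                         
                                         
                                         
                                         
                                         


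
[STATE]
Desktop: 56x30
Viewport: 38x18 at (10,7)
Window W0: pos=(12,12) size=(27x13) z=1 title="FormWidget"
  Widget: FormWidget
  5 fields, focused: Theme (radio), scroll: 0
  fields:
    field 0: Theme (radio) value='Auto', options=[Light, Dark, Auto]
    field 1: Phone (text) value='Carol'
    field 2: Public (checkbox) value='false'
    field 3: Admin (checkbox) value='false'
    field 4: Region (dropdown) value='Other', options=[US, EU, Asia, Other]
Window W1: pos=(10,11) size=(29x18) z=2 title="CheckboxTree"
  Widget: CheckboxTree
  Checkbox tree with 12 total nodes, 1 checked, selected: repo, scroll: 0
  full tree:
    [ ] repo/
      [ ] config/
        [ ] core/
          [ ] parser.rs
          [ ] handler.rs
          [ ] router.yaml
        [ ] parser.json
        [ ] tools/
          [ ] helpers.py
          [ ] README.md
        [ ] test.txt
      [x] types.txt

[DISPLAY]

                                      
                                      
                                      
                                      
┏━━━━━━━━━━━━━━━━━━━━━━━━━━━┓         
┃ CheckboxTree              ┃         
┠───────────────────────────┨         
┃>[-] repo/                 ┃         
┃   [ ] config/             ┃         
┃     [ ] core/             ┃         
┃       [ ] parser.rs       ┃         
┃       [ ] handler.rs      ┃         
┃       [ ] router.yaml     ┃         
┃     [ ] parser.json       ┃         
┃     [ ] tools/            ┃         
┃       [ ] helpers.py      ┃         
┃       [ ] README.md       ┃         
┃     [ ] test.txt          ┃         


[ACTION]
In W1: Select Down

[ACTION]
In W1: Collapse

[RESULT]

                                      
                                      
                                      
                                      
┏━━━━━━━━━━━━━━━━━━━━━━━━━━━┓         
┃ CheckboxTree              ┃         
┠───────────────────────────┨         
┃ [-] repo/                 ┃         
┃>  [ ] config/             ┃         
┃   [x] types.txt           ┃         
┃                           ┃         
┃                           ┃         
┃                           ┃         
┃                           ┃         
┃                           ┃         
┃                           ┃         
┃                           ┃         
┃                           ┃         


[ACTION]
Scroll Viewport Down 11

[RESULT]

┃ CheckboxTree              ┃         
┠───────────────────────────┨         
┃ [-] repo/                 ┃         
┃>  [ ] config/             ┃         
┃   [x] types.txt           ┃         
┃                           ┃         
┃                           ┃         
┃                           ┃         
┃                           ┃         
┃                           ┃         
┃                           ┃         
┃                           ┃         
┃                           ┃         
┃                           ┃         
┃                           ┃         
┃                           ┃         
┗━━━━━━━━━━━━━━━━━━━━━━━━━━━┛         
                                      


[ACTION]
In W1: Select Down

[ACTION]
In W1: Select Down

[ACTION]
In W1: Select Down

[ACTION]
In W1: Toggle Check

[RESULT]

┃ CheckboxTree              ┃         
┠───────────────────────────┨         
┃ [ ] repo/                 ┃         
┃   [ ] config/             ┃         
┃>  [ ] types.txt           ┃         
┃                           ┃         
┃                           ┃         
┃                           ┃         
┃                           ┃         
┃                           ┃         
┃                           ┃         
┃                           ┃         
┃                           ┃         
┃                           ┃         
┃                           ┃         
┃                           ┃         
┗━━━━━━━━━━━━━━━━━━━━━━━━━━━┛         
                                      


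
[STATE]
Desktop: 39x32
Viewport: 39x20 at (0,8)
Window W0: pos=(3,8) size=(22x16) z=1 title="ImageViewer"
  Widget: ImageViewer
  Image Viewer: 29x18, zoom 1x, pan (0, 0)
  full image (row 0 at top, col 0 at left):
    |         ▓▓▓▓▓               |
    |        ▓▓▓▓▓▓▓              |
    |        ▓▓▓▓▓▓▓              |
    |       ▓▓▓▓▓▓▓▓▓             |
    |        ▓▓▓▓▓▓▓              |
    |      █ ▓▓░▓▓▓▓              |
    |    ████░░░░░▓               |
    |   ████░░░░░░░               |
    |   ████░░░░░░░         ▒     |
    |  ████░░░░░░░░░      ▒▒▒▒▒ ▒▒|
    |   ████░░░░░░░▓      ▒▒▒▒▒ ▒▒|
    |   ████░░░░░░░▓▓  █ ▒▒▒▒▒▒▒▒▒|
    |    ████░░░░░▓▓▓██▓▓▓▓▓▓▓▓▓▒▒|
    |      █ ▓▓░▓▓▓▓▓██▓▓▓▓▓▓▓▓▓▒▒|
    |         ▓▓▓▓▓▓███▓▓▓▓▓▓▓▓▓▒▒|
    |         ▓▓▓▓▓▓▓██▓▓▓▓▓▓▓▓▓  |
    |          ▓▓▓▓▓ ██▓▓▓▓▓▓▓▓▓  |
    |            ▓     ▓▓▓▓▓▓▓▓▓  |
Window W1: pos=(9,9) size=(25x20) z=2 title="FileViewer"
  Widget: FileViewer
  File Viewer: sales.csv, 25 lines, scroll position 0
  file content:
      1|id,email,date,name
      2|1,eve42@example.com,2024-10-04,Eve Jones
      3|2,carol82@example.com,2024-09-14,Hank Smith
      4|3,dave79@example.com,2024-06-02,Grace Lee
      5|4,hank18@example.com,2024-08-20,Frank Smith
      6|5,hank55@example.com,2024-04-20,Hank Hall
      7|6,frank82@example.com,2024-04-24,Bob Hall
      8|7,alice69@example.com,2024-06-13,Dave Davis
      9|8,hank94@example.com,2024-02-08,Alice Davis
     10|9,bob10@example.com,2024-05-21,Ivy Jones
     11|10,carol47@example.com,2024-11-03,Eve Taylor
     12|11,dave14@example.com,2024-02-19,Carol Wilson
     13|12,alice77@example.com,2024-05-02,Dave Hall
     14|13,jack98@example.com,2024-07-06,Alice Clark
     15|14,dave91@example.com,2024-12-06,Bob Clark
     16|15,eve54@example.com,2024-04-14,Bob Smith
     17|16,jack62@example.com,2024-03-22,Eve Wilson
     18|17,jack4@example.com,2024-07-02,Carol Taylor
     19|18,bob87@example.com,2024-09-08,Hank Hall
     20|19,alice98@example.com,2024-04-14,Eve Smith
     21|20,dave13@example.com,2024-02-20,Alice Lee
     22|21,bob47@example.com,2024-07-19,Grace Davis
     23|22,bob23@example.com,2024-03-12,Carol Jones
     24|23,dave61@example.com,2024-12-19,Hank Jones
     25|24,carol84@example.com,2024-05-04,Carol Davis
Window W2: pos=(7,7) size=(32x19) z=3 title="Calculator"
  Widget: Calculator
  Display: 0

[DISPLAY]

   ┏━━━┃ Calculator                   ┃
   ┃ Im┠──────────────────────────────┨
   ┠───┃                             0┃
   ┃   ┃┌───┬───┬───┬───┐             ┃
   ┃   ┃│ 7 │ 8 │ 9 │ ÷ │             ┃
   ┃   ┃├───┼───┼───┼───┤             ┃
   ┃   ┃│ 4 │ 5 │ 6 │ × │             ┃
   ┃   ┃├───┼───┼───┼───┤             ┃
   ┃   ┃│ 1 │ 2 │ 3 │ - │             ┃
   ┃   ┃├───┼───┼───┼───┤             ┃
   ┃   ┃│ 0 │ . │ = │ + │             ┃
   ┃   ┃├───┼───┼───┼───┤             ┃
   ┃  █┃│ C │ MC│ MR│ M+│             ┃
   ┃   ┃└───┴───┴───┴───┘             ┃
   ┃   ┃                              ┃
   ┗━━━┃                              ┃
       ┃                              ┃
       ┗━━━━━━━━━━━━━━━━━━━━━━━━━━━━━━┛
         ┃14,dave91@example.com,░┃     
         ┃15,eve54@example.com,2▼┃     


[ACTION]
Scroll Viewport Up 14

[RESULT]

                                       
                                       
                                       
                                       
                                       
                                       
                                       
       ┏━━━━━━━━━━━━━━━━━━━━━━━━━━━━━━┓
   ┏━━━┃ Calculator                   ┃
   ┃ Im┠──────────────────────────────┨
   ┠───┃                             0┃
   ┃   ┃┌───┬───┬───┬───┐             ┃
   ┃   ┃│ 7 │ 8 │ 9 │ ÷ │             ┃
   ┃   ┃├───┼───┼───┼───┤             ┃
   ┃   ┃│ 4 │ 5 │ 6 │ × │             ┃
   ┃   ┃├───┼───┼───┼───┤             ┃
   ┃   ┃│ 1 │ 2 │ 3 │ - │             ┃
   ┃   ┃├───┼───┼───┼───┤             ┃
   ┃   ┃│ 0 │ . │ = │ + │             ┃
   ┃   ┃├───┼───┼───┼───┤             ┃


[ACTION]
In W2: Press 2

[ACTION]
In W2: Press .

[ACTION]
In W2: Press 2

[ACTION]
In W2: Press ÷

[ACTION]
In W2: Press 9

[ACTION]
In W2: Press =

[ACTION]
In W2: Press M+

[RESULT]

                                       
                                       
                                       
                                       
                                       
                                       
                                       
       ┏━━━━━━━━━━━━━━━━━━━━━━━━━━━━━━┓
   ┏━━━┃ Calculator                   ┃
   ┃ Im┠──────────────────────────────┨
   ┠───┃                  0.2444444444┃
   ┃   ┃┌───┬───┬───┬───┐             ┃
   ┃   ┃│ 7 │ 8 │ 9 │ ÷ │             ┃
   ┃   ┃├───┼───┼───┼───┤             ┃
   ┃   ┃│ 4 │ 5 │ 6 │ × │             ┃
   ┃   ┃├───┼───┼───┼───┤             ┃
   ┃   ┃│ 1 │ 2 │ 3 │ - │             ┃
   ┃   ┃├───┼───┼───┼───┤             ┃
   ┃   ┃│ 0 │ . │ = │ + │             ┃
   ┃   ┃├───┼───┼───┼───┤             ┃


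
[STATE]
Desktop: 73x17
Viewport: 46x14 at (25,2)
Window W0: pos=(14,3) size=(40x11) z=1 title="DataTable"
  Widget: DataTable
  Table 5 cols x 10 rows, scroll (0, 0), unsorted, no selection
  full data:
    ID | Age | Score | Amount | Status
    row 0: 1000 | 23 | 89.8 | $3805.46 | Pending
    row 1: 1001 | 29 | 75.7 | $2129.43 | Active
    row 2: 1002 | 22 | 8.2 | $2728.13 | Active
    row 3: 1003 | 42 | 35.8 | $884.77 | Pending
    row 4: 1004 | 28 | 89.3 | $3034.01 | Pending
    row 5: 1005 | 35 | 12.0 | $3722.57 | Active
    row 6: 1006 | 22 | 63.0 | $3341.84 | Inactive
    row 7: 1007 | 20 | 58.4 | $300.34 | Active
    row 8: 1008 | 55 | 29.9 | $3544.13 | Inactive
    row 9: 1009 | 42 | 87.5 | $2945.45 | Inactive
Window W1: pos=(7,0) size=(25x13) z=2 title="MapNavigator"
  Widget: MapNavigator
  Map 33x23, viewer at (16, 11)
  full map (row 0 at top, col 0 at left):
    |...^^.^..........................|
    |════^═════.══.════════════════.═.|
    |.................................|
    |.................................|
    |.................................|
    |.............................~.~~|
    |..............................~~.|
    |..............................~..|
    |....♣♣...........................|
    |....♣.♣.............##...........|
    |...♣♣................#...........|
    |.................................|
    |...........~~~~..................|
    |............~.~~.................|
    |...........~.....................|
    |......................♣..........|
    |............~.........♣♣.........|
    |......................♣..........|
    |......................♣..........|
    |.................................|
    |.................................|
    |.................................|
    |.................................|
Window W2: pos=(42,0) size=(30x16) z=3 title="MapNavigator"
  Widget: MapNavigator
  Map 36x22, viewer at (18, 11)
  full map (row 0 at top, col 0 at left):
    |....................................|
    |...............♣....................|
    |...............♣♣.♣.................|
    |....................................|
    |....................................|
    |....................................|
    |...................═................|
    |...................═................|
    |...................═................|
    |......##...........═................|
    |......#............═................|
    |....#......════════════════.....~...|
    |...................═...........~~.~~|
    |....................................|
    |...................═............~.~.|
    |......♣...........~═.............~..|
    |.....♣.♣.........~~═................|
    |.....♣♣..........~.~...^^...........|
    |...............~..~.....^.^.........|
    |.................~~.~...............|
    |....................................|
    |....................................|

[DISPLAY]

──────┨          ┠────────────────────────────
......┃━━━━━━━━━━┃............................
......┃          ┃...............═............
......┃──────────┃...............═............
......┃ount  │Sta┃...............═............
......┃──────┼───┃..##...........═............
......┃805.46│Pen┃..#............═............
......┃129.43│Act┃#......═══════@════════.....
......┃728.13│Act┃...............═...........~
♣.....┃84.77 │Pen┃............................
━━━━━━┛034.01│Pen┃...............═............
━━━━━━━━━━━━━━━━━┃..♣...........~═............
                 ┃.♣.♣.........~~═............
                 ┗━━━━━━━━━━━━━━━━━━━━━━━━━━━━


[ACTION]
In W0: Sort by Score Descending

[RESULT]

──────┨          ┠────────────────────────────
......┃━━━━━━━━━━┃............................
......┃          ┃...............═............
......┃──────────┃...............═............
......┃ount  │Sta┃...............═............
......┃──────┼───┃..##...........═............
......┃805.46│Pen┃..#............═............
......┃034.01│Pen┃#......═══════@════════.....
......┃945.45│Ina┃...............═...........~
♣.....┃129.43│Act┃............................
━━━━━━┛341.84│Ina┃...............═............
━━━━━━━━━━━━━━━━━┃..♣...........~═............
                 ┃.♣.♣.........~~═............
                 ┗━━━━━━━━━━━━━━━━━━━━━━━━━━━━


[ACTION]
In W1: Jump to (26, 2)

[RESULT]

──────┨          ┠────────────────────────────
      ┃━━━━━━━━━━┃............................
      ┃          ┃...............═............
.     ┃──────────┃...............═............
.     ┃ount  │Sta┃...............═............
.     ┃──────┼───┃..##...........═............
.     ┃805.46│Pen┃..#............═............
.     ┃034.01│Pen┃#......═══════@════════.....
~     ┃945.45│Ina┃...............═...........~
.     ┃129.43│Act┃............................
━━━━━━┛341.84│Ina┃...............═............
━━━━━━━━━━━━━━━━━┃..♣...........~═............
                 ┃.♣.♣.........~~═............
                 ┗━━━━━━━━━━━━━━━━━━━━━━━━━━━━


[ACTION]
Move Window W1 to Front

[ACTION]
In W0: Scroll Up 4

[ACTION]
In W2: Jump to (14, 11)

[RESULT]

──────┨          ┠────────────────────────────
      ┃━━━━━━━━━━┃............................
      ┃          ┃...................═........
.     ┃──────────┃...................═........
.     ┃ount  │Sta┃...................═........
.     ┃──────┼───┃......##...........═........
.     ┃805.46│Pen┃......#............═........
.     ┃034.01│Pen┃....#......═══@════════════.
~     ┃945.45│Ina┃...................═........
.     ┃129.43│Act┃............................
━━━━━━┛341.84│Ina┃...................═........
━━━━━━━━━━━━━━━━━┃......♣...........~═........
                 ┃.....♣.♣.........~~═........
                 ┗━━━━━━━━━━━━━━━━━━━━━━━━━━━━


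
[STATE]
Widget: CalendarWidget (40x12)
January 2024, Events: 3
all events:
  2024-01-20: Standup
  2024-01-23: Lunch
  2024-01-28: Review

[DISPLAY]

              January 2024              
Mo Tu We Th Fr Sa Su                    
 1  2  3  4  5  6  7                    
 8  9 10 11 12 13 14                    
15 16 17 18 19 20* 21                   
22 23* 24 25 26 27 28*                  
29 30 31                                
                                        
                                        
                                        
                                        
                                        


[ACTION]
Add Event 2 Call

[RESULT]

              January 2024              
Mo Tu We Th Fr Sa Su                    
 1  2*  3  4  5  6  7                   
 8  9 10 11 12 13 14                    
15 16 17 18 19 20* 21                   
22 23* 24 25 26 27 28*                  
29 30 31                                
                                        
                                        
                                        
                                        
                                        


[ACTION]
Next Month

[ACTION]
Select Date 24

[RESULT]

             February 2024              
Mo Tu We Th Fr Sa Su                    
          1  2  3  4                    
 5  6  7  8  9 10 11                    
12 13 14 15 16 17 18                    
19 20 21 22 23 [24] 25                  
26 27 28 29                             
                                        
                                        
                                        
                                        
                                        


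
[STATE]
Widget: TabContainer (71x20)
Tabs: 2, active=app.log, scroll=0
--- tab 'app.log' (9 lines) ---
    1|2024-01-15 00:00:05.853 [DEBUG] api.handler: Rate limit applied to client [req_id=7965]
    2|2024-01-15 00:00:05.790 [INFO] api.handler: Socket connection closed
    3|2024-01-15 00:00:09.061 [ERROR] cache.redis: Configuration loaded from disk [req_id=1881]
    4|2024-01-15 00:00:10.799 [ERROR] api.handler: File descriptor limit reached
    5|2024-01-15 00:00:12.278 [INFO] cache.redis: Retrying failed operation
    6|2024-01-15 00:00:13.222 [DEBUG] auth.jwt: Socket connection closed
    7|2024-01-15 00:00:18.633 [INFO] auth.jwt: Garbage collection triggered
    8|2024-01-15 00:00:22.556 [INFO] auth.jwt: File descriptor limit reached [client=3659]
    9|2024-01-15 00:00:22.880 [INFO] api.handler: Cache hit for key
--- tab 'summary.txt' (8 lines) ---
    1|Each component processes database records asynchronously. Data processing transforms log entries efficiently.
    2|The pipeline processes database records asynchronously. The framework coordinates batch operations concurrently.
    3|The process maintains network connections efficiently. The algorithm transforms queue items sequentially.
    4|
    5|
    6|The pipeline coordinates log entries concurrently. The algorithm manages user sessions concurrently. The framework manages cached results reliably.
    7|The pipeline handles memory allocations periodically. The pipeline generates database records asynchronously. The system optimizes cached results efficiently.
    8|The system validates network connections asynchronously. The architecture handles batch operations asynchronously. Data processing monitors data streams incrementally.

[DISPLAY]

[app.log]│ summary.txt                                                 
───────────────────────────────────────────────────────────────────────
2024-01-15 00:00:05.853 [DEBUG] api.handler: Rate limit applied to clie
2024-01-15 00:00:05.790 [INFO] api.handler: Socket connection closed   
2024-01-15 00:00:09.061 [ERROR] cache.redis: Configuration loaded from 
2024-01-15 00:00:10.799 [ERROR] api.handler: File descriptor limit reac
2024-01-15 00:00:12.278 [INFO] cache.redis: Retrying failed operation  
2024-01-15 00:00:13.222 [DEBUG] auth.jwt: Socket connection closed     
2024-01-15 00:00:18.633 [INFO] auth.jwt: Garbage collection triggered  
2024-01-15 00:00:22.556 [INFO] auth.jwt: File descriptor limit reached 
2024-01-15 00:00:22.880 [INFO] api.handler: Cache hit for key          
                                                                       
                                                                       
                                                                       
                                                                       
                                                                       
                                                                       
                                                                       
                                                                       
                                                                       


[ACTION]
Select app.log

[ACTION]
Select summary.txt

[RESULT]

 app.log │[summary.txt]                                                
───────────────────────────────────────────────────────────────────────
Each component processes database records asynchronously. Data processi
The pipeline processes database records asynchronously. The framework c
The process maintains network connections efficiently. The algorithm tr
                                                                       
                                                                       
The pipeline coordinates log entries concurrently. The algorithm manage
The pipeline handles memory allocations periodically. The pipeline gene
The system validates network connections asynchronously. The architectu
                                                                       
                                                                       
                                                                       
                                                                       
                                                                       
                                                                       
                                                                       
                                                                       
                                                                       
                                                                       


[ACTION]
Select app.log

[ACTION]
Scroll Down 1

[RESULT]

[app.log]│ summary.txt                                                 
───────────────────────────────────────────────────────────────────────
2024-01-15 00:00:05.790 [INFO] api.handler: Socket connection closed   
2024-01-15 00:00:09.061 [ERROR] cache.redis: Configuration loaded from 
2024-01-15 00:00:10.799 [ERROR] api.handler: File descriptor limit reac
2024-01-15 00:00:12.278 [INFO] cache.redis: Retrying failed operation  
2024-01-15 00:00:13.222 [DEBUG] auth.jwt: Socket connection closed     
2024-01-15 00:00:18.633 [INFO] auth.jwt: Garbage collection triggered  
2024-01-15 00:00:22.556 [INFO] auth.jwt: File descriptor limit reached 
2024-01-15 00:00:22.880 [INFO] api.handler: Cache hit for key          
                                                                       
                                                                       
                                                                       
                                                                       
                                                                       
                                                                       
                                                                       
                                                                       
                                                                       
                                                                       


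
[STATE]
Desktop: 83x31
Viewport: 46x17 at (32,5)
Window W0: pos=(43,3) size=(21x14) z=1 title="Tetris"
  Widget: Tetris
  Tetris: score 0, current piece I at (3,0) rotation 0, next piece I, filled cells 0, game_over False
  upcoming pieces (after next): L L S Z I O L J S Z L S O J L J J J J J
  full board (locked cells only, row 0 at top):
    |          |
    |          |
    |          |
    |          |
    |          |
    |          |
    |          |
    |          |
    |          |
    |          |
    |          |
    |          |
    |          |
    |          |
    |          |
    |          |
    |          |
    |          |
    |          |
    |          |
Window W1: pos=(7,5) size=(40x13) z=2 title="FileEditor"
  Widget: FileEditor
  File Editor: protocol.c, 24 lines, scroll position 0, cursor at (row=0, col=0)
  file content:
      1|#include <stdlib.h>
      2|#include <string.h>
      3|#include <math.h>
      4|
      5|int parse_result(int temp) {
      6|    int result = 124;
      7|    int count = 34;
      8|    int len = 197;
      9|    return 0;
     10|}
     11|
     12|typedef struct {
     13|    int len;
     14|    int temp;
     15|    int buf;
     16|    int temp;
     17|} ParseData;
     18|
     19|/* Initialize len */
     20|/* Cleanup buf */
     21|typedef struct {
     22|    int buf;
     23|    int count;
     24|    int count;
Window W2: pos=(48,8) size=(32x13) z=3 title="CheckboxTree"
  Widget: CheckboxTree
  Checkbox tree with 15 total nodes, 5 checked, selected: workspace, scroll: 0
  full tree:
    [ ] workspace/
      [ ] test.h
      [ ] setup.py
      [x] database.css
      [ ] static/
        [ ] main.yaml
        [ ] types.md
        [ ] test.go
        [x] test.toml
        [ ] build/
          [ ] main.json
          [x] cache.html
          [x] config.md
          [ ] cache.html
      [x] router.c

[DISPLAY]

━━━━━━━━━━━━━━┓────────────────┨              
              ┃       │Next:   ┃              
──────────────┨       │████    ┃              
             ▲┃ ┏━━━━━━━━━━━━━━━━━━━━━━━━━━━━━
             █┃ ┃ CheckboxTree                
             ░┃ ┠─────────────────────────────
             ░┃ ┃>[-] workspace/              
p) {         ░┃ ┃   [ ] test.h                
             ░┃ ┃   [ ] setup.py              
             ░┃ ┃   [x] database.css          
             ░┃ ┃   [-] static/               
             ▼┃━┃     [ ] main.yaml           
━━━━━━━━━━━━━━┛ ┃     [ ] types.md            
                ┃     [ ] test.go             
                ┃     [x] test.toml           
                ┗━━━━━━━━━━━━━━━━━━━━━━━━━━━━━
                                              


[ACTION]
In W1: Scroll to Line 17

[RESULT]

━━━━━━━━━━━━━━┓────────────────┨              
              ┃       │Next:   ┃              
──────────────┨       │████    ┃              
             ▲┃ ┏━━━━━━━━━━━━━━━━━━━━━━━━━━━━━
             ░┃ ┃ CheckboxTree                
             ░┃ ┠─────────────────────────────
             ░┃ ┃>[-] workspace/              
             ░┃ ┃   [ ] test.h                
             ░┃ ┃   [ ] setup.py              
             ░┃ ┃   [x] database.css          
             █┃ ┃   [-] static/               
             ▼┃━┃     [ ] main.yaml           
━━━━━━━━━━━━━━┛ ┃     [ ] types.md            
                ┃     [ ] test.go             
                ┃     [x] test.toml           
                ┗━━━━━━━━━━━━━━━━━━━━━━━━━━━━━
                                              


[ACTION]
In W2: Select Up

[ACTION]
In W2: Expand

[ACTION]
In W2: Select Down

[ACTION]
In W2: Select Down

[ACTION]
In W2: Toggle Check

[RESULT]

━━━━━━━━━━━━━━┓────────────────┨              
              ┃       │Next:   ┃              
──────────────┨       │████    ┃              
             ▲┃ ┏━━━━━━━━━━━━━━━━━━━━━━━━━━━━━
             ░┃ ┃ CheckboxTree                
             ░┃ ┠─────────────────────────────
             ░┃ ┃ [-] workspace/              
             ░┃ ┃   [ ] test.h                
             ░┃ ┃>  [x] setup.py              
             ░┃ ┃   [x] database.css          
             █┃ ┃   [-] static/               
             ▼┃━┃     [ ] main.yaml           
━━━━━━━━━━━━━━┛ ┃     [ ] types.md            
                ┃     [ ] test.go             
                ┃     [x] test.toml           
                ┗━━━━━━━━━━━━━━━━━━━━━━━━━━━━━
                                              


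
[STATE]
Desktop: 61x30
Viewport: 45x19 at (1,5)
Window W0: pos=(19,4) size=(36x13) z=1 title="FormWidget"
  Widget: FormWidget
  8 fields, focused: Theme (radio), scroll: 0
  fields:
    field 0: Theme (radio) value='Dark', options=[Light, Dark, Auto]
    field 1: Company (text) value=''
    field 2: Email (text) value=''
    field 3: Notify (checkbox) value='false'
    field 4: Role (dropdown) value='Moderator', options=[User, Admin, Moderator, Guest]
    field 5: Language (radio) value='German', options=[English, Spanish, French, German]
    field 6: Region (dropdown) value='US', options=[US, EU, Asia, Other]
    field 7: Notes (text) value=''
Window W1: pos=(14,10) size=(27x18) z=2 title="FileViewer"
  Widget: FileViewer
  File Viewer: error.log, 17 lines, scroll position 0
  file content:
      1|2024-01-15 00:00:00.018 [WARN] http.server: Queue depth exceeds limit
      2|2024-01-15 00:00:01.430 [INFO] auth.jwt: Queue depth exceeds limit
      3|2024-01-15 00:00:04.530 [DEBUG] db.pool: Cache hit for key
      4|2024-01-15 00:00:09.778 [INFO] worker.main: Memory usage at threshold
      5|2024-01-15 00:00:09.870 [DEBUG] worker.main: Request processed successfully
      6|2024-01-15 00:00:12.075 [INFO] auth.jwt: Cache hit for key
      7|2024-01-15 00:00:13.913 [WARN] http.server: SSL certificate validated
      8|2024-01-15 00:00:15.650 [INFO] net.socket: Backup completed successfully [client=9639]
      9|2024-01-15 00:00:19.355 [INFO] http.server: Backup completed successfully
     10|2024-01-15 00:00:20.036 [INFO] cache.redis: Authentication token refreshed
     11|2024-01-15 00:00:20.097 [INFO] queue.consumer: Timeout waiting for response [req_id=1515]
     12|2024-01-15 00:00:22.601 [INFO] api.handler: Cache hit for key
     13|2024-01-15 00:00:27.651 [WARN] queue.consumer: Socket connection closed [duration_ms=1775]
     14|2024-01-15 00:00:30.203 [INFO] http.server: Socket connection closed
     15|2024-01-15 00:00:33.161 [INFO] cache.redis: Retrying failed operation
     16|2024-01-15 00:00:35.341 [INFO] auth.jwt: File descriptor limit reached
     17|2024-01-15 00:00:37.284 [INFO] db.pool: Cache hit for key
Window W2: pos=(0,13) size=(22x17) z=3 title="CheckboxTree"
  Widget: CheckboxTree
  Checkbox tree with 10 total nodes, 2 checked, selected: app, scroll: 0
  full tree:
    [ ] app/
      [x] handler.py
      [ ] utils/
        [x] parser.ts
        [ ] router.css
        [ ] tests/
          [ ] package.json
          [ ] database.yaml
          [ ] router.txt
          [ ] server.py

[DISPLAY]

                  ┃ FormWidget               
                  ┠──────────────────────────
                  ┃> Theme:      ( ) Light  (
                  ┃  Company:    [           
                  ┃  Email:      [           
             ┏━━━━━━━━━━━━━━━━━━━━━━━━━┓     
             ┃ FileViewer              ┃tor  
             ┠─────────────────────────┨lish 
━━━━━━━━━━━━━━━━━━━━┓-15 00:00:00.018 ▲┃     
 CheckboxTree       ┃-15 00:00:01.430 █┃     
────────────────────┨-15 00:00:04.530 ░┃     
>[-] app/           ┃-15 00:00:09.778 ░┃━━━━━
   [x] handler.py   ┃-15 00:00:09.870 ░┃     
   [-] utils/       ┃-15 00:00:12.075 ░┃     
     [x] parser.ts  ┃-15 00:00:13.913 ░┃     
     [ ] router.css ┃-15 00:00:15.650 ░┃     
     [ ] tests/     ┃-15 00:00:19.355 ░┃     
       [ ] package.j┃-15 00:00:20.036 ░┃     
       [ ] database.┃-15 00:00:20.097 ░┃     


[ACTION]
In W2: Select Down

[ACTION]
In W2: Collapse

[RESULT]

                  ┃ FormWidget               
                  ┠──────────────────────────
                  ┃> Theme:      ( ) Light  (
                  ┃  Company:    [           
                  ┃  Email:      [           
             ┏━━━━━━━━━━━━━━━━━━━━━━━━━┓     
             ┃ FileViewer              ┃tor  
             ┠─────────────────────────┨lish 
━━━━━━━━━━━━━━━━━━━━┓-15 00:00:00.018 ▲┃     
 CheckboxTree       ┃-15 00:00:01.430 █┃     
────────────────────┨-15 00:00:04.530 ░┃     
 [-] app/           ┃-15 00:00:09.778 ░┃━━━━━
>  [x] handler.py   ┃-15 00:00:09.870 ░┃     
   [-] utils/       ┃-15 00:00:12.075 ░┃     
     [x] parser.ts  ┃-15 00:00:13.913 ░┃     
     [ ] router.css ┃-15 00:00:15.650 ░┃     
     [ ] tests/     ┃-15 00:00:19.355 ░┃     
       [ ] package.j┃-15 00:00:20.036 ░┃     
       [ ] database.┃-15 00:00:20.097 ░┃     


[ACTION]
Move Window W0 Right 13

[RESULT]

                        ┃ FormWidget         
                        ┠────────────────────
                        ┃> Theme:      ( ) Li
                        ┃  Company:    [     
                        ┃  Email:      [     
             ┏━━━━━━━━━━━━━━━━━━━━━━━━━┓ ]   
             ┃ FileViewer              ┃Moder
             ┠─────────────────────────┨ ) En
━━━━━━━━━━━━━━━━━━━━┓-15 00:00:00.018 ▲┃US   
 CheckboxTree       ┃-15 00:00:01.430 █┃     
────────────────────┨-15 00:00:04.530 ░┃     
 [-] app/           ┃-15 00:00:09.778 ░┃━━━━━
>  [x] handler.py   ┃-15 00:00:09.870 ░┃     
   [-] utils/       ┃-15 00:00:12.075 ░┃     
     [x] parser.ts  ┃-15 00:00:13.913 ░┃     
     [ ] router.css ┃-15 00:00:15.650 ░┃     
     [ ] tests/     ┃-15 00:00:19.355 ░┃     
       [ ] package.j┃-15 00:00:20.036 ░┃     
       [ ] database.┃-15 00:00:20.097 ░┃     


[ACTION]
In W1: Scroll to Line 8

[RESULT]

                        ┃ FormWidget         
                        ┠────────────────────
                        ┃> Theme:      ( ) Li
                        ┃  Company:    [     
                        ┃  Email:      [     
             ┏━━━━━━━━━━━━━━━━━━━━━━━━━┓ ]   
             ┃ FileViewer              ┃Moder
             ┠─────────────────────────┨ ) En
━━━━━━━━━━━━━━━━━━━━┓-15 00:00:09.778 ▲┃US   
 CheckboxTree       ┃-15 00:00:09.870 ░┃     
────────────────────┨-15 00:00:12.075 ░┃     
 [-] app/           ┃-15 00:00:13.913 ░┃━━━━━
>  [x] handler.py   ┃-15 00:00:15.650 ░┃     
   [-] utils/       ┃-15 00:00:19.355 ░┃     
     [x] parser.ts  ┃-15 00:00:20.036 ░┃     
     [ ] router.css ┃-15 00:00:20.097 ░┃     
     [ ] tests/     ┃-15 00:00:22.601 ░┃     
       [ ] package.j┃-15 00:00:27.651 ░┃     
       [ ] database.┃-15 00:00:30.203 ░┃     
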